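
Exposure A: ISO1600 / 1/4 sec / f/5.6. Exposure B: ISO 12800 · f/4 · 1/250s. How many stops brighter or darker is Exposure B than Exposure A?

2 stops darker

Aperture: f/5.6 → f/4 — 1 stop opened up (brighter).
Shutter speed: 1/4 → 1/8 → 1/15 → 1/30 → 1/60 → 1/125 → 1/250 — 6 stops faster (darker).
ISO: 1600 → 3200 → 6400 → 12800 — 3 stops raised (brighter).
Net: +1 −6 +3 = −2 stops.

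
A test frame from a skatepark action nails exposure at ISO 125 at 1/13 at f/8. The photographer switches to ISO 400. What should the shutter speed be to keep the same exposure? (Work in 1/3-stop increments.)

1/40s

ISO: 125 → 160 → 200 → 250 → 320 → 400 — 1 2/3 stops raised (brighter).
Need 1 2/3 stops darker from the shutter speed: 1/13 → 1/15 → 1/20 → 1/25 → 1/30 → 1/40.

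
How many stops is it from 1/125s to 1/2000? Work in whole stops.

4 stops

1/125 → 1/250 → 1/500 → 1/1000 → 1/2000 — count the steps: 4 stops.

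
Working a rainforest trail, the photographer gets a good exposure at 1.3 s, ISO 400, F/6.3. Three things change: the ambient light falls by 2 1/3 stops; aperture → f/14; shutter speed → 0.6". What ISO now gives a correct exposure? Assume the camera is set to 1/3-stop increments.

ISO 20000

Scene light: 2 1/3 stops darker.
Aperture: f/6.3 → f/7.1 → f/8 → f/9 → f/10 → f/11 → f/13 → f/14 — 2 1/3 stops smaller aperture (darker).
Shutter speed: 1.3 → 1 → 0.8 → 0.6 — 1 stop faster (darker).
Net so far: 5 2/3 stops darker. ISO: 400 → 500 → 640 → 800 → 1000 → 1250 → 1600 → 2000 → 2500 → 3200 → 4000 → 5000 → 6400 → 8000 → 10000 → 12800 → 16000 → 20000.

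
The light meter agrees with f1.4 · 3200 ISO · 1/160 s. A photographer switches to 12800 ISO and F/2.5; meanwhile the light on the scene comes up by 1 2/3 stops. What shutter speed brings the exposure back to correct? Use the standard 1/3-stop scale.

1/640s

Scene light: 1 2/3 stops brighter.
ISO: 3200 → 4000 → 5000 → 6400 → 8000 → 10000 → 12800 — 2 stops higher (brighter).
Aperture: f/1.4 → f/1.6 → f/1.8 → f/2 → f/2.2 → f/2.5 — 1 2/3 stops narrower (darker).
Net so far: 2 stops brighter. Shutter speed: 1/160 → 1/200 → 1/250 → 1/320 → 1/400 → 1/500 → 1/640.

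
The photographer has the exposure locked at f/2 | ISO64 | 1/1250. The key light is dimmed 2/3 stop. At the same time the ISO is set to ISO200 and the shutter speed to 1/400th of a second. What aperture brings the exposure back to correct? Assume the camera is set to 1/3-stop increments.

f/5

Scene light: 2/3 stop darker.
ISO: 64 → 80 → 100 → 125 → 160 → 200 — 1 2/3 stops higher (brighter).
Shutter speed: 1/1250 → 1/1000 → 1/800 → 1/640 → 1/500 → 1/400 — 1 2/3 stops longer (brighter).
Net so far: 2 2/3 stops brighter. Aperture: f/2 → f/2.2 → f/2.5 → f/2.8 → f/3.2 → f/3.5 → f/4 → f/4.5 → f/5.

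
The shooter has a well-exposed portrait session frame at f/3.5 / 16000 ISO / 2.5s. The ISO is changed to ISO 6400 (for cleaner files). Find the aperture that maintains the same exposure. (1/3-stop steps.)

ISO: 16000 → 12800 → 10000 → 8000 → 6400 — 1 1/3 stops dropped (darker).
Need 1 1/3 stops brighter from the aperture: f/3.5 → f/3.2 → f/2.8 → f/2.5 → f/2.2.

f/2.2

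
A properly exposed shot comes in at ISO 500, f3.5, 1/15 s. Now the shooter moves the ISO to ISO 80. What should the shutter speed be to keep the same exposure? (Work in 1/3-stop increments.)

ISO: 500 → 400 → 320 → 250 → 200 → 160 → 125 → 100 → 80 — 2 2/3 stops lower (darker).
Need 2 2/3 stops brighter from the shutter speed: 1/15 → 1/13 → 1/10 → 1/8 → 1/6 → 1/5 → 1/4 → 0.3 → 0.4.

0.4 s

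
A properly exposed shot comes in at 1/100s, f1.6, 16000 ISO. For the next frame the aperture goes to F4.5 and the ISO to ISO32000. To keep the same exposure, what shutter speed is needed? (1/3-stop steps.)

Aperture: f/1.6 → f/1.8 → f/2 → f/2.2 → f/2.5 → f/2.8 → f/3.2 → f/3.5 → f/4 → f/4.5 — 3 stops smaller aperture (darker).
ISO: 16000 → 20000 → 25600 → 32000 — 1 stop raised (brighter).
Net change so far: 2 stops darker. Offset with the shutter speed: 1/100 → 1/80 → 1/60 → 1/50 → 1/40 → 1/30 → 1/25.

1/25s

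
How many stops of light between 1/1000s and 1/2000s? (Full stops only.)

1/1000 → 1/2000 — count the steps: 1 stop.

1 stop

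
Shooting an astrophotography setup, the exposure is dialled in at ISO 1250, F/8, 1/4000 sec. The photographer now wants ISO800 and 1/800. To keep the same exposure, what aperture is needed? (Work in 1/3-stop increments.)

ISO: 1250 → 1000 → 800 — 2/3 stop lower (darker).
Shutter speed: 1/4000 → 1/3200 → 1/2500 → 1/2000 → 1/1600 → 1/1250 → 1/1000 → 1/800 — 2 1/3 stops slower (brighter).
Net change so far: 1 2/3 stops brighter. Offset with the aperture: f/8 → f/9 → f/10 → f/11 → f/13 → f/14.

f/14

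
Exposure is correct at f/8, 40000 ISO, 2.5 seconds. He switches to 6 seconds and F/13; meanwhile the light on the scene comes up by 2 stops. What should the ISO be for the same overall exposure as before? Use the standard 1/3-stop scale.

Scene light: 2 stops brighter.
Shutter speed: 2.5 → 3.2 → 4 → 5 → 6 — 1 1/3 stops slower (brighter).
Aperture: f/8 → f/9 → f/10 → f/11 → f/13 — 1 1/3 stops narrower (darker).
Net so far: 2 stops brighter. ISO: 40000 → 32000 → 25600 → 20000 → 16000 → 12800 → 10000.

ISO 10000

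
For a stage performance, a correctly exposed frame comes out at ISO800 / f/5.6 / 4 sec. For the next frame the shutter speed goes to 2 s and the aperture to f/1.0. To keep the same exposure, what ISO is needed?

ISO 50

Shutter speed: 4 → 2 — 1 stop shorter (darker).
Aperture: f/5.6 → f/4 → f/2.8 → f/2 → f/1.4 → f/1.0 — 5 stops opened up (brighter).
Net change so far: 4 stops brighter. Offset with the ISO: 800 → 400 → 200 → 100 → 50.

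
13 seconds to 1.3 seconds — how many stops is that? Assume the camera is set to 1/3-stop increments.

3 1/3 stops

13 → 10 → 8 → 6 → 5 → 4 → 3.2 → 2.5 → 2 → 1.6 → 1.3 — count the steps: 10 third-stops = 3 1/3 stops.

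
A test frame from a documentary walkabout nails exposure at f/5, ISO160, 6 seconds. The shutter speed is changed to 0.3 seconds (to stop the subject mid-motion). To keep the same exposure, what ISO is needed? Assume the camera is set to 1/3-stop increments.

ISO 3200

Shutter speed: 6 → 5 → 4 → 3.2 → 2.5 → 2 → 1.6 → 1.3 → 1 → 0.8 → 0.6 → 0.5 → 0.4 → 0.3 — 4 1/3 stops shorter (darker).
Need 4 1/3 stops brighter from the ISO: 160 → 200 → 250 → 320 → 400 → 500 → 640 → 800 → 1000 → 1250 → 1600 → 2000 → 2500 → 3200.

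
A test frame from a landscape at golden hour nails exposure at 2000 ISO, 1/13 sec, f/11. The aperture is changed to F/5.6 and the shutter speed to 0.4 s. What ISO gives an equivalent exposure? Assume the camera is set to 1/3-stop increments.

ISO 100

Aperture: f/11 → f/10 → f/9 → f/8 → f/7.1 → f/6.3 → f/5.6 — 2 stops wider (brighter).
Shutter speed: 1/13 → 1/10 → 1/8 → 1/6 → 1/5 → 1/4 → 0.3 → 0.4 — 2 1/3 stops longer (brighter).
Net change so far: 4 1/3 stops brighter. Offset with the ISO: 2000 → 1600 → 1250 → 1000 → 800 → 640 → 500 → 400 → 320 → 250 → 200 → 160 → 125 → 100.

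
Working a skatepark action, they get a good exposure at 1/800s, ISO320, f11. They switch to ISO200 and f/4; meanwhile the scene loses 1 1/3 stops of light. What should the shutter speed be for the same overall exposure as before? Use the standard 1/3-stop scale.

Scene light: 1 1/3 stops darker.
ISO: 320 → 250 → 200 — 2/3 stop lower (darker).
Aperture: f/11 → f/10 → f/9 → f/8 → f/7.1 → f/6.3 → f/5.6 → f/5 → f/4.5 → f/4 — 3 stops opened up (brighter).
Net so far: 1 stop brighter. Shutter speed: 1/800 → 1/1000 → 1/1250 → 1/1600.

1/1600s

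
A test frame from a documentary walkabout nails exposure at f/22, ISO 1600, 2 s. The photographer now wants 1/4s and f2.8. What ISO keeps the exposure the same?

ISO 200

Shutter speed: 2 → 1 → 1/2 → 1/4 — 3 stops shorter (darker).
Aperture: f/22 → f/16 → f/11 → f/8 → f/5.6 → f/4 → f/2.8 — 6 stops larger aperture (brighter).
Net change so far: 3 stops brighter. Offset with the ISO: 1600 → 800 → 400 → 200.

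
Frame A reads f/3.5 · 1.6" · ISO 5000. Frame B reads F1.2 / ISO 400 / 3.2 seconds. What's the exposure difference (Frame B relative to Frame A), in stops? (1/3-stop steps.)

1/3 stop brighter

Aperture: f/3.5 → f/3.2 → f/2.8 → f/2.5 → f/2.2 → f/2 → f/1.8 → f/1.6 → f/1.4 → f/1.2 — 3 stops larger aperture (brighter).
Shutter speed: 1.6 → 2 → 2.5 → 3.2 — 1 stop slower (brighter).
ISO: 5000 → 4000 → 3200 → 2500 → 2000 → 1600 → 1250 → 1000 → 800 → 640 → 500 → 400 — 3 2/3 stops dropped (darker).
Net: +3 +1 −3 2/3 = +1/3 stops.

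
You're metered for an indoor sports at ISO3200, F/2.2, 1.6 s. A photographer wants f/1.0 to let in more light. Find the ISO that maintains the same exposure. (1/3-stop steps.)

Aperture: f/2.2 → f/2 → f/1.8 → f/1.6 → f/1.4 → f/1.2 → f/1.1 → f/1.0 — 2 1/3 stops opened up (brighter).
Need 2 1/3 stops darker from the ISO: 3200 → 2500 → 2000 → 1600 → 1250 → 1000 → 800 → 640.

ISO 640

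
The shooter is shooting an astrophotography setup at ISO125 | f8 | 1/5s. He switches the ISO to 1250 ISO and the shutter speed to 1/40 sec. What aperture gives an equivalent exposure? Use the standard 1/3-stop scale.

f/9

ISO: 125 → 160 → 200 → 250 → 320 → 400 → 500 → 640 → 800 → 1000 → 1250 — 3 1/3 stops raised (brighter).
Shutter speed: 1/5 → 1/6 → 1/8 → 1/10 → 1/13 → 1/15 → 1/20 → 1/25 → 1/30 → 1/40 — 3 stops shorter (darker).
Net change so far: 1/3 stop brighter. Offset with the aperture: f/8 → f/9.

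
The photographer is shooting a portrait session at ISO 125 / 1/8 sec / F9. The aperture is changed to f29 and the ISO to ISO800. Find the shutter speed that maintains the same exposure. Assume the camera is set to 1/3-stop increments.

1/5s

Aperture: f/9 → f/10 → f/11 → f/13 → f/14 → f/16 → f/18 → f/20 → f/22 → f/25 → f/29 — 3 1/3 stops stopped down (darker).
ISO: 125 → 160 → 200 → 250 → 320 → 400 → 500 → 640 → 800 — 2 2/3 stops raised (brighter).
Net change so far: 2/3 stop darker. Offset with the shutter speed: 1/8 → 1/6 → 1/5.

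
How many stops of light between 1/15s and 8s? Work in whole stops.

7 stops

1/15 → 1/8 → 1/4 → 1/2 → 1 → 2 → 4 → 8 — count the steps: 7 stops.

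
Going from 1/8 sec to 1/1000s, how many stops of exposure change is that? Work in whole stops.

7 stops

1/8 → 1/15 → 1/30 → 1/60 → 1/125 → 1/250 → 1/500 → 1/1000 — count the steps: 7 stops.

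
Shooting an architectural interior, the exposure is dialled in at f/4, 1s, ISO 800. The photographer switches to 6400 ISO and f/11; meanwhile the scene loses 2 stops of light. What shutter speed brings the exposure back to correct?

4 s

Scene light: 2 stops darker.
ISO: 800 → 1600 → 3200 → 6400 — 3 stops raised (brighter).
Aperture: f/4 → f/5.6 → f/8 → f/11 — 3 stops narrower (darker).
Net so far: 2 stops darker. Shutter speed: 1 → 2 → 4.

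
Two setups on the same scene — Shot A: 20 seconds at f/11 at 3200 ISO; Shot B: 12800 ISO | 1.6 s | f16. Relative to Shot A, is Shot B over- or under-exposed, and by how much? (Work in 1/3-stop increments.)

2 2/3 stops darker

Aperture: f/11 → f/13 → f/14 → f/16 — 1 stop smaller aperture (darker).
Shutter speed: 20 → 15 → 13 → 10 → 8 → 6 → 5 → 4 → 3.2 → 2.5 → 2 → 1.6 — 3 2/3 stops shorter (darker).
ISO: 3200 → 4000 → 5000 → 6400 → 8000 → 10000 → 12800 — 2 stops higher (brighter).
Net: −1 −3 2/3 +2 = −2 2/3 stops.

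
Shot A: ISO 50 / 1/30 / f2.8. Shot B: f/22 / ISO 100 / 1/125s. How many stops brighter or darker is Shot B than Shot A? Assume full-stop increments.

Aperture: f/2.8 → f/4 → f/5.6 → f/8 → f/11 → f/16 → f/22 — 6 stops narrower (darker).
Shutter speed: 1/30 → 1/60 → 1/125 — 2 stops faster (darker).
ISO: 50 → 100 — 1 stop raised (brighter).
Net: −6 −2 +1 = −7 stops.

7 stops darker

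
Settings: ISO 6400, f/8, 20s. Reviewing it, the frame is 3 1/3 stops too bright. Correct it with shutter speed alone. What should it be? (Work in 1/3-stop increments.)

2 s

Overexposed by 3 1/3 stops → need 3 1/3 stops darker.
Shutter speed: 20 → 15 → 13 → 10 → 8 → 6 → 5 → 4 → 3.2 → 2.5 → 2.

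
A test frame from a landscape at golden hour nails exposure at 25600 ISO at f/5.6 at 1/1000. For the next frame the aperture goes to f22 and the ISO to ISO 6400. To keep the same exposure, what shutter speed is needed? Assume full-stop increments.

1/15s

Aperture: f/5.6 → f/8 → f/11 → f/16 → f/22 — 4 stops narrower (darker).
ISO: 25600 → 12800 → 6400 — 2 stops lower (darker).
Net change so far: 6 stops darker. Offset with the shutter speed: 1/1000 → 1/500 → 1/250 → 1/125 → 1/60 → 1/30 → 1/15.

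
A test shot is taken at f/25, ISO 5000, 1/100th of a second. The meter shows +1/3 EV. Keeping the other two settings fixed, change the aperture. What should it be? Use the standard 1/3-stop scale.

Overexposed by 1/3 stop → need 1/3 stop darker.
Aperture: f/25 → f/29.

f/29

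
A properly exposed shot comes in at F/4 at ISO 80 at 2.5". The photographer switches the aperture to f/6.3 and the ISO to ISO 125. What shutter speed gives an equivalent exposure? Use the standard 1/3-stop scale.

Aperture: f/4 → f/4.5 → f/5 → f/5.6 → f/6.3 — 1 1/3 stops narrower (darker).
ISO: 80 → 100 → 125 — 2/3 stop higher (brighter).
Net change so far: 2/3 stop darker. Offset with the shutter speed: 2.5 → 3.2 → 4.

4 s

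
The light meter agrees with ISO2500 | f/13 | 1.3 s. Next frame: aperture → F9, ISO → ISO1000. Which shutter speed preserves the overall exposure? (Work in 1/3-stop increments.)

Aperture: f/13 → f/11 → f/10 → f/9 — 1 stop larger aperture (brighter).
ISO: 2500 → 2000 → 1600 → 1250 → 1000 — 1 1/3 stops lower (darker).
Net change so far: 1/3 stop darker. Offset with the shutter speed: 1.3 → 1.6.

1.6 s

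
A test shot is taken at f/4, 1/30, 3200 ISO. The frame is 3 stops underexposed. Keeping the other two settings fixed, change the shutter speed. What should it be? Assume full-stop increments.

Underexposed by 3 stops → need 3 stops brighter.
Shutter speed: 1/30 → 1/15 → 1/8 → 1/4.

1/4s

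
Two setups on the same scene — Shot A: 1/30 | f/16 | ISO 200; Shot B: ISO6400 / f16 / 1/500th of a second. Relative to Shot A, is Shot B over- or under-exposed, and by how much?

1 stop brighter

Aperture: unchanged.
Shutter speed: 1/30 → 1/60 → 1/125 → 1/250 → 1/500 — 4 stops shorter (darker).
ISO: 200 → 400 → 800 → 1600 → 3200 → 6400 — 5 stops higher (brighter).
Net: −4 +5 = +1 stop.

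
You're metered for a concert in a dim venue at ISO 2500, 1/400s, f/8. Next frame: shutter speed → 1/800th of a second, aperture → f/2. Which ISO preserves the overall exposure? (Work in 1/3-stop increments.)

ISO 320

Shutter speed: 1/400 → 1/500 → 1/640 → 1/800 — 1 stop faster (darker).
Aperture: f/8 → f/7.1 → f/6.3 → f/5.6 → f/5 → f/4.5 → f/4 → f/3.5 → f/3.2 → f/2.8 → f/2.5 → f/2.2 → f/2 — 4 stops opened up (brighter).
Net change so far: 3 stops brighter. Offset with the ISO: 2500 → 2000 → 1600 → 1250 → 1000 → 800 → 640 → 500 → 400 → 320.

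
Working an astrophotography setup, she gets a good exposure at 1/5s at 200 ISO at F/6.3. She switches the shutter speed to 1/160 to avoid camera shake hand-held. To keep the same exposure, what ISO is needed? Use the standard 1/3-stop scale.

Shutter speed: 1/5 → 1/6 → 1/8 → 1/10 → 1/13 → 1/15 → 1/20 → 1/25 → 1/30 → 1/40 → 1/50 → 1/60 → 1/80 → 1/100 → 1/125 → 1/160 — 5 stops faster (darker).
Need 5 stops brighter from the ISO: 200 → 250 → 320 → 400 → 500 → 640 → 800 → 1000 → 1250 → 1600 → 2000 → 2500 → 3200 → 4000 → 5000 → 6400.

ISO 6400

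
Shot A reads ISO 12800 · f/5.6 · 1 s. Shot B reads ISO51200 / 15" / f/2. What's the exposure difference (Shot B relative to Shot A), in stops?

Aperture: f/5.6 → f/4 → f/2.8 → f/2 — 3 stops larger aperture (brighter).
Shutter speed: 1 → 2 → 4 → 8 → 15 — 4 stops longer (brighter).
ISO: 12800 → 25600 → 51200 — 2 stops raised (brighter).
Net: +3 +4 +2 = +9 stops.

9 stops brighter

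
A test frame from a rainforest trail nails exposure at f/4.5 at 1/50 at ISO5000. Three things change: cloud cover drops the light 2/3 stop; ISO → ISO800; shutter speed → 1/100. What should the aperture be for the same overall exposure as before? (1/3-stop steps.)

f/1.0

Scene light: 2/3 stop darker.
ISO: 5000 → 4000 → 3200 → 2500 → 2000 → 1600 → 1250 → 1000 → 800 — 2 2/3 stops dropped (darker).
Shutter speed: 1/50 → 1/60 → 1/80 → 1/100 — 1 stop shorter (darker).
Net so far: 4 1/3 stops darker. Aperture: f/4.5 → f/4 → f/3.5 → f/3.2 → f/2.8 → f/2.5 → f/2.2 → f/2 → f/1.8 → f/1.6 → f/1.4 → f/1.2 → f/1.1 → f/1.0.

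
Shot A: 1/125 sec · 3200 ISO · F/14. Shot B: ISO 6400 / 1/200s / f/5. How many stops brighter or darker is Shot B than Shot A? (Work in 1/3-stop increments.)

3 1/3 stops brighter

Aperture: f/14 → f/13 → f/11 → f/10 → f/9 → f/8 → f/7.1 → f/6.3 → f/5.6 → f/5 — 3 stops opened up (brighter).
Shutter speed: 1/125 → 1/160 → 1/200 — 2/3 stop faster (darker).
ISO: 3200 → 4000 → 5000 → 6400 — 1 stop raised (brighter).
Net: +3 −2/3 +1 = +3 1/3 stops.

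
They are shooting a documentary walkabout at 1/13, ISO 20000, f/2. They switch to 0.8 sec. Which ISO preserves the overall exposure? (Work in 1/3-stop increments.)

ISO 2000

Shutter speed: 1/13 → 1/10 → 1/8 → 1/6 → 1/5 → 1/4 → 0.3 → 0.4 → 0.5 → 0.6 → 0.8 — 3 1/3 stops longer (brighter).
Need 3 1/3 stops darker from the ISO: 20000 → 16000 → 12800 → 10000 → 8000 → 6400 → 5000 → 4000 → 3200 → 2500 → 2000.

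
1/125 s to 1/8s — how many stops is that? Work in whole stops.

4 stops

1/125 → 1/60 → 1/30 → 1/15 → 1/8 — count the steps: 4 stops.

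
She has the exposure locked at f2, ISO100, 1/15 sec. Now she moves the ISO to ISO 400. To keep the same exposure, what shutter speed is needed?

1/60s

ISO: 100 → 200 → 400 — 2 stops higher (brighter).
Need 2 stops darker from the shutter speed: 1/15 → 1/30 → 1/60.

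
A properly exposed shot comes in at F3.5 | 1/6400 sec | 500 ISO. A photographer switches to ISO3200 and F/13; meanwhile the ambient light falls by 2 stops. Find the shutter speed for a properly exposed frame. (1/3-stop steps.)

Scene light: 2 stops darker.
ISO: 500 → 640 → 800 → 1000 → 1250 → 1600 → 2000 → 2500 → 3200 — 2 2/3 stops higher (brighter).
Aperture: f/3.5 → f/4 → f/4.5 → f/5 → f/5.6 → f/6.3 → f/7.1 → f/8 → f/9 → f/10 → f/11 → f/13 — 3 2/3 stops stopped down (darker).
Net so far: 3 stops darker. Shutter speed: 1/6400 → 1/5000 → 1/4000 → 1/3200 → 1/2500 → 1/2000 → 1/1600 → 1/1250 → 1/1000 → 1/800.

1/800s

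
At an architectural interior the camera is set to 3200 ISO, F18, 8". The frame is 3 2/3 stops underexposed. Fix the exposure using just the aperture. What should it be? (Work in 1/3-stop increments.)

f/5

Underexposed by 3 2/3 stops → need 3 2/3 stops brighter.
Aperture: f/18 → f/16 → f/14 → f/13 → f/11 → f/10 → f/9 → f/8 → f/7.1 → f/6.3 → f/5.6 → f/5.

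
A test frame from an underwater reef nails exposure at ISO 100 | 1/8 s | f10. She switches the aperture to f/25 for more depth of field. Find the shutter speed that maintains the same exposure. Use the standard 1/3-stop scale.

Aperture: f/10 → f/11 → f/13 → f/14 → f/16 → f/18 → f/20 → f/22 → f/25 — 2 2/3 stops narrower (darker).
Need 2 2/3 stops brighter from the shutter speed: 1/8 → 1/6 → 1/5 → 1/4 → 0.3 → 0.4 → 0.5 → 0.6 → 0.8.

0.8 s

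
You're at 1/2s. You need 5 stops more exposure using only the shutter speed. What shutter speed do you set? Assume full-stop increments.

Shutter speed: 1/2 → 1 → 2 → 4 → 8 → 15 — 5 stops longer (brighter).

15 s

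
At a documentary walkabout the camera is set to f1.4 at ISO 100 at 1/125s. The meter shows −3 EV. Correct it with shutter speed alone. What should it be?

1/15s

Underexposed by 3 stops → need 3 stops brighter.
Shutter speed: 1/125 → 1/60 → 1/30 → 1/15.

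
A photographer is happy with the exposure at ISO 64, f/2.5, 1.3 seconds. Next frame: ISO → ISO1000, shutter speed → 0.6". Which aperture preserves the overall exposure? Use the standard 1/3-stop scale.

f/7.1

ISO: 64 → 80 → 100 → 125 → 160 → 200 → 250 → 320 → 400 → 500 → 640 → 800 → 1000 — 4 stops raised (brighter).
Shutter speed: 1.3 → 1 → 0.8 → 0.6 — 1 stop shorter (darker).
Net change so far: 3 stops brighter. Offset with the aperture: f/2.5 → f/2.8 → f/3.2 → f/3.5 → f/4 → f/4.5 → f/5 → f/5.6 → f/6.3 → f/7.1.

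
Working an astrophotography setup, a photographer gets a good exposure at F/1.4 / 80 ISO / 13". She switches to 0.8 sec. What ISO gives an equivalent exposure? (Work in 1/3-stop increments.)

Shutter speed: 13 → 10 → 8 → 6 → 5 → 4 → 3.2 → 2.5 → 2 → 1.6 → 1.3 → 1 → 0.8 — 4 stops faster (darker).
Need 4 stops brighter from the ISO: 80 → 100 → 125 → 160 → 200 → 250 → 320 → 400 → 500 → 640 → 800 → 1000 → 1250.

ISO 1250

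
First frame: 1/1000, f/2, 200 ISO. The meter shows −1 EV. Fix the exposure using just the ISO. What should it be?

ISO 400

Underexposed by 1 stop → need 1 stop brighter.
ISO: 200 → 400.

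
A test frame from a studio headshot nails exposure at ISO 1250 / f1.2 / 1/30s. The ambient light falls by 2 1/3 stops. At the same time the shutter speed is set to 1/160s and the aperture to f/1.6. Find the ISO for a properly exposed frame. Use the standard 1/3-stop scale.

Scene light: 2 1/3 stops darker.
Shutter speed: 1/30 → 1/40 → 1/50 → 1/60 → 1/80 → 1/100 → 1/125 → 1/160 — 2 1/3 stops faster (darker).
Aperture: f/1.2 → f/1.4 → f/1.6 — 2/3 stop narrower (darker).
Net so far: 5 1/3 stops darker. ISO: 1250 → 1600 → 2000 → 2500 → 3200 → 4000 → 5000 → 6400 → 8000 → 10000 → 12800 → 16000 → 20000 → 25600 → 32000 → 40000 → 51200.

ISO 51200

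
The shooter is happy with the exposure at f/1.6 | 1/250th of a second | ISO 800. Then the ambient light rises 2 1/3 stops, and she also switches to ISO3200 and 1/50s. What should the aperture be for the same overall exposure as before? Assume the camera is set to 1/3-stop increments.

Scene light: 2 1/3 stops brighter.
ISO: 800 → 1000 → 1250 → 1600 → 2000 → 2500 → 3200 — 2 stops raised (brighter).
Shutter speed: 1/250 → 1/200 → 1/160 → 1/125 → 1/100 → 1/80 → 1/60 → 1/50 — 2 1/3 stops longer (brighter).
Net so far: 6 2/3 stops brighter. Aperture: f/1.6 → f/1.8 → f/2 → f/2.2 → f/2.5 → f/2.8 → f/3.2 → f/3.5 → f/4 → f/4.5 → f/5 → f/5.6 → f/6.3 → f/7.1 → f/8 → f/9 → f/10 → f/11 → f/13 → f/14 → f/16.

f/16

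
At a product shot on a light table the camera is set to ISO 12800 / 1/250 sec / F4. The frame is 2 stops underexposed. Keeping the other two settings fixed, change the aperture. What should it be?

f/2

Underexposed by 2 stops → need 2 stops brighter.
Aperture: f/4 → f/2.8 → f/2.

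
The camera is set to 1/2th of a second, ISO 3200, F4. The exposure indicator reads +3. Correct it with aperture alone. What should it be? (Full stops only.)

Overexposed by 3 stops → need 3 stops darker.
Aperture: f/4 → f/5.6 → f/8 → f/11.

f/11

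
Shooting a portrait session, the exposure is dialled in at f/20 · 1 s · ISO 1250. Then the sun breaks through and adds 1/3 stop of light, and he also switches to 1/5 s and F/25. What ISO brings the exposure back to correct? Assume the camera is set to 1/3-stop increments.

Scene light: 1/3 stop brighter.
Shutter speed: 1 → 0.8 → 0.6 → 0.5 → 0.4 → 0.3 → 1/4 → 1/5 — 2 1/3 stops faster (darker).
Aperture: f/20 → f/22 → f/25 — 2/3 stop stopped down (darker).
Net so far: 2 2/3 stops darker. ISO: 1250 → 1600 → 2000 → 2500 → 3200 → 4000 → 5000 → 6400 → 8000.

ISO 8000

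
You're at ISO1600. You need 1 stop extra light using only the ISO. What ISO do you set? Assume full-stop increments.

ISO: 1600 → 3200 — 1 stop higher (brighter).

ISO 3200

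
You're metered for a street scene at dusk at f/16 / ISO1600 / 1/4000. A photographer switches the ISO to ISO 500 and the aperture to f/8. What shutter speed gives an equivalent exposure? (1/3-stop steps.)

1/5000s

ISO: 1600 → 1250 → 1000 → 800 → 640 → 500 — 1 2/3 stops lower (darker).
Aperture: f/16 → f/14 → f/13 → f/11 → f/10 → f/9 → f/8 — 2 stops opened up (brighter).
Net change so far: 1/3 stop brighter. Offset with the shutter speed: 1/4000 → 1/5000.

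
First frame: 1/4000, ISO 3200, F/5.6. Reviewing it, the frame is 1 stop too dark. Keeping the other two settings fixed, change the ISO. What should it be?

ISO 6400

Underexposed by 1 stop → need 1 stop brighter.
ISO: 3200 → 6400.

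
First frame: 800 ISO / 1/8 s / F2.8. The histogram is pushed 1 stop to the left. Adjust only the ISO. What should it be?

Underexposed by 1 stop → need 1 stop brighter.
ISO: 800 → 1600.

ISO 1600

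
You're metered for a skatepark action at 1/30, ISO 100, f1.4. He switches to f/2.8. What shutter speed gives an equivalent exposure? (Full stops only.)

Aperture: f/1.4 → f/2 → f/2.8 — 2 stops narrower (darker).
Need 2 stops brighter from the shutter speed: 1/30 → 1/15 → 1/8.

1/8s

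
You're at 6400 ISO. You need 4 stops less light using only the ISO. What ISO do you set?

ISO 400

ISO: 6400 → 3200 → 1600 → 800 → 400 — 4 stops dropped (darker).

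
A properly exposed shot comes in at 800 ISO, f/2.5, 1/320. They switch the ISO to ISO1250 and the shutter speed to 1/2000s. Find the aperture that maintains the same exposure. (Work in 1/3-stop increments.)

f/1.2

ISO: 800 → 1000 → 1250 — 2/3 stop higher (brighter).
Shutter speed: 1/320 → 1/400 → 1/500 → 1/640 → 1/800 → 1/1000 → 1/1250 → 1/1600 → 1/2000 — 2 2/3 stops faster (darker).
Net change so far: 2 stops darker. Offset with the aperture: f/2.5 → f/2.2 → f/2 → f/1.8 → f/1.6 → f/1.4 → f/1.2.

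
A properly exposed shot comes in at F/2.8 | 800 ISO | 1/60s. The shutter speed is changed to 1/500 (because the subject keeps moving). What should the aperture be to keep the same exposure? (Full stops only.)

Shutter speed: 1/60 → 1/125 → 1/250 → 1/500 — 3 stops faster (darker).
Need 3 stops brighter from the aperture: f/2.8 → f/2 → f/1.4 → f/1.0.

f/1.0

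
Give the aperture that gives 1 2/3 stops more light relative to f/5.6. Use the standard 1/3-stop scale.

Aperture: f/5.6 → f/5 → f/4.5 → f/4 → f/3.5 → f/3.2 — 1 2/3 stops wider (brighter).

f/3.2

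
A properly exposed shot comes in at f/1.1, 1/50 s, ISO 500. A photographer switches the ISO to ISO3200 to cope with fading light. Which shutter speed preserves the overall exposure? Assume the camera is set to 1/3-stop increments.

ISO: 500 → 640 → 800 → 1000 → 1250 → 1600 → 2000 → 2500 → 3200 — 2 2/3 stops raised (brighter).
Need 2 2/3 stops darker from the shutter speed: 1/50 → 1/60 → 1/80 → 1/100 → 1/125 → 1/160 → 1/200 → 1/250 → 1/320.

1/320s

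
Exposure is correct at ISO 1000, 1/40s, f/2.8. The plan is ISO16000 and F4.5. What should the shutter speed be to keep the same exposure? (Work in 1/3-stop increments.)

1/250s

ISO: 1000 → 1250 → 1600 → 2000 → 2500 → 3200 → 4000 → 5000 → 6400 → 8000 → 10000 → 12800 → 16000 — 4 stops higher (brighter).
Aperture: f/2.8 → f/3.2 → f/3.5 → f/4 → f/4.5 — 1 1/3 stops smaller aperture (darker).
Net change so far: 2 2/3 stops brighter. Offset with the shutter speed: 1/40 → 1/50 → 1/60 → 1/80 → 1/100 → 1/125 → 1/160 → 1/200 → 1/250.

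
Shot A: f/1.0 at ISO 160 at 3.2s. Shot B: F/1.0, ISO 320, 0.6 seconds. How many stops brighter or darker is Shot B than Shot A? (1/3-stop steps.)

1 1/3 stops darker

Aperture: unchanged.
Shutter speed: 3.2 → 2.5 → 2 → 1.6 → 1.3 → 1 → 0.8 → 0.6 — 2 1/3 stops shorter (darker).
ISO: 160 → 200 → 250 → 320 — 1 stop raised (brighter).
Net: −2 1/3 +1 = −1 1/3 stops.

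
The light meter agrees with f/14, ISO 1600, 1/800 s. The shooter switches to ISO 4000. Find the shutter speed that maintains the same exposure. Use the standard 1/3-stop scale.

ISO: 1600 → 2000 → 2500 → 3200 → 4000 — 1 1/3 stops higher (brighter).
Need 1 1/3 stops darker from the shutter speed: 1/800 → 1/1000 → 1/1250 → 1/1600 → 1/2000.

1/2000s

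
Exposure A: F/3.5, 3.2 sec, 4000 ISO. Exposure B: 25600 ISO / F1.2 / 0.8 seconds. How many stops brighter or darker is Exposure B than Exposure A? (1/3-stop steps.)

3 2/3 stops brighter

Aperture: f/3.5 → f/3.2 → f/2.8 → f/2.5 → f/2.2 → f/2 → f/1.8 → f/1.6 → f/1.4 → f/1.2 — 3 stops opened up (brighter).
Shutter speed: 3.2 → 2.5 → 2 → 1.6 → 1.3 → 1 → 0.8 — 2 stops faster (darker).
ISO: 4000 → 5000 → 6400 → 8000 → 10000 → 12800 → 16000 → 20000 → 25600 — 2 2/3 stops raised (brighter).
Net: +3 −2 +2 2/3 = +3 2/3 stops.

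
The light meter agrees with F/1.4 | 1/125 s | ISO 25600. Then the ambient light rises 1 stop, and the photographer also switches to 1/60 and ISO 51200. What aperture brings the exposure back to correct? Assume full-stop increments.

Scene light: 1 stop brighter.
Shutter speed: 1/125 → 1/60 — 1 stop slower (brighter).
ISO: 25600 → 51200 — 1 stop higher (brighter).
Net so far: 3 stops brighter. Aperture: f/1.4 → f/2 → f/2.8 → f/4.

f/4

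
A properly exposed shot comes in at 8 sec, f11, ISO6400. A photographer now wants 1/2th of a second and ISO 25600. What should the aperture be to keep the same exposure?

f/5.6

Shutter speed: 8 → 4 → 2 → 1 → 1/2 — 4 stops faster (darker).
ISO: 6400 → 12800 → 25600 — 2 stops raised (brighter).
Net change so far: 2 stops darker. Offset with the aperture: f/11 → f/8 → f/5.6.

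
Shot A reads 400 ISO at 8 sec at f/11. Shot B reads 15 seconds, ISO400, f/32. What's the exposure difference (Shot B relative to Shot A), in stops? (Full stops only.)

Aperture: f/11 → f/16 → f/22 → f/32 — 3 stops narrower (darker).
Shutter speed: 8 → 15 — 1 stop longer (brighter).
ISO: unchanged.
Net: −3 +1 = −2 stops.

2 stops darker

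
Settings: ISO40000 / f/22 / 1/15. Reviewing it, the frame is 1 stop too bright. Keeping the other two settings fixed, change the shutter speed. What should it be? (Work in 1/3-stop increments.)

Overexposed by 1 stop → need 1 stop darker.
Shutter speed: 1/15 → 1/20 → 1/25 → 1/30.

1/30s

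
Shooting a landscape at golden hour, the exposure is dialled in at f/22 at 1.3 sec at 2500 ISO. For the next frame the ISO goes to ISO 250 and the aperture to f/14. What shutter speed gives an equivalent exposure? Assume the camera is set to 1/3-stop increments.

5 s

ISO: 2500 → 2000 → 1600 → 1250 → 1000 → 800 → 640 → 500 → 400 → 320 → 250 — 3 1/3 stops lower (darker).
Aperture: f/22 → f/20 → f/18 → f/16 → f/14 — 1 1/3 stops wider (brighter).
Net change so far: 2 stops darker. Offset with the shutter speed: 1.3 → 1.6 → 2 → 2.5 → 3.2 → 4 → 5.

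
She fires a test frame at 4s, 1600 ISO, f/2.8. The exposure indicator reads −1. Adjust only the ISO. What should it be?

ISO 3200

Underexposed by 1 stop → need 1 stop brighter.
ISO: 1600 → 3200.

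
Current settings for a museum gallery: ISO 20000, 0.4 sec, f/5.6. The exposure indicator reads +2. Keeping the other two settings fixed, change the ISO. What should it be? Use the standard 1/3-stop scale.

ISO 5000

Overexposed by 2 stops → need 2 stops darker.
ISO: 20000 → 16000 → 12800 → 10000 → 8000 → 6400 → 5000.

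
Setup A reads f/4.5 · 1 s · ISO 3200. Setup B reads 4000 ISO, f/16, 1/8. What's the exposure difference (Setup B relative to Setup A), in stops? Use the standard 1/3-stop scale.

6 1/3 stops darker

Aperture: f/4.5 → f/5 → f/5.6 → f/6.3 → f/7.1 → f/8 → f/9 → f/10 → f/11 → f/13 → f/14 → f/16 — 3 2/3 stops smaller aperture (darker).
Shutter speed: 1 → 0.8 → 0.6 → 0.5 → 0.4 → 0.3 → 1/4 → 1/5 → 1/6 → 1/8 — 3 stops shorter (darker).
ISO: 3200 → 4000 — 1/3 stop raised (brighter).
Net: −3 2/3 −3 +1/3 = −6 1/3 stops.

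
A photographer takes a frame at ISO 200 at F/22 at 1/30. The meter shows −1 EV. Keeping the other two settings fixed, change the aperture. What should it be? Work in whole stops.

Underexposed by 1 stop → need 1 stop brighter.
Aperture: f/22 → f/16.

f/16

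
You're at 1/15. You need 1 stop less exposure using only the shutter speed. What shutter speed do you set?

Shutter speed: 1/15 → 1/30 — 1 stop faster (darker).

1/30s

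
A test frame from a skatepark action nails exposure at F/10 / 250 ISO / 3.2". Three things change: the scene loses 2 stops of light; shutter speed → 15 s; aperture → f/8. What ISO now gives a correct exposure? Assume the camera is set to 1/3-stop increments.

Scene light: 2 stops darker.
Shutter speed: 3.2 → 4 → 5 → 6 → 8 → 10 → 13 → 15 — 2 1/3 stops longer (brighter).
Aperture: f/10 → f/9 → f/8 — 2/3 stop opened up (brighter).
Net so far: 1 stop brighter. ISO: 250 → 200 → 160 → 125.

ISO 125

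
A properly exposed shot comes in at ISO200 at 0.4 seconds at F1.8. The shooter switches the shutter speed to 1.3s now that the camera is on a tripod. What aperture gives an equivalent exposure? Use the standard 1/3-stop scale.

f/3.2

Shutter speed: 0.4 → 0.5 → 0.6 → 0.8 → 1 → 1.3 — 1 2/3 stops slower (brighter).
Need 1 2/3 stops darker from the aperture: f/1.8 → f/2 → f/2.2 → f/2.5 → f/2.8 → f/3.2.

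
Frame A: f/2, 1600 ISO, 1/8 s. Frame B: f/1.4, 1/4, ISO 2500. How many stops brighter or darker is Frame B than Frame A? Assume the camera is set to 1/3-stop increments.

Aperture: f/2 → f/1.8 → f/1.6 → f/1.4 — 1 stop larger aperture (brighter).
Shutter speed: 1/8 → 1/6 → 1/5 → 1/4 — 1 stop slower (brighter).
ISO: 1600 → 2000 → 2500 — 2/3 stop higher (brighter).
Net: +1 +1 +2/3 = +2 2/3 stops.

2 2/3 stops brighter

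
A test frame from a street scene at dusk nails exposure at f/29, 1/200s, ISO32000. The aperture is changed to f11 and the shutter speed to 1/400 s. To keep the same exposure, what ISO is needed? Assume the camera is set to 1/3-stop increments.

ISO 10000

Aperture: f/29 → f/25 → f/22 → f/20 → f/18 → f/16 → f/14 → f/13 → f/11 — 2 2/3 stops opened up (brighter).
Shutter speed: 1/200 → 1/250 → 1/320 → 1/400 — 1 stop shorter (darker).
Net change so far: 1 2/3 stops brighter. Offset with the ISO: 32000 → 25600 → 20000 → 16000 → 12800 → 10000.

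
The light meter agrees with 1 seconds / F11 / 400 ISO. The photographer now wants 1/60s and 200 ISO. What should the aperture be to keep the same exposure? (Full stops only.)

f/1.0

Shutter speed: 1 → 1/2 → 1/4 → 1/8 → 1/15 → 1/30 → 1/60 — 6 stops faster (darker).
ISO: 400 → 200 — 1 stop dropped (darker).
Net change so far: 7 stops darker. Offset with the aperture: f/11 → f/8 → f/5.6 → f/4 → f/2.8 → f/2 → f/1.4 → f/1.0.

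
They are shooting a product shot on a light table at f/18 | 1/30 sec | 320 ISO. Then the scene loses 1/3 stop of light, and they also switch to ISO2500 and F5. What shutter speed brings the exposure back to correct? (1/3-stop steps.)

Scene light: 1/3 stop darker.
ISO: 320 → 400 → 500 → 640 → 800 → 1000 → 1250 → 1600 → 2000 → 2500 — 3 stops higher (brighter).
Aperture: f/18 → f/16 → f/14 → f/13 → f/11 → f/10 → f/9 → f/8 → f/7.1 → f/6.3 → f/5.6 → f/5 — 3 2/3 stops larger aperture (brighter).
Net so far: 6 1/3 stops brighter. Shutter speed: 1/30 → 1/40 → 1/50 → 1/60 → 1/80 → 1/100 → 1/125 → 1/160 → 1/200 → 1/250 → 1/320 → 1/400 → 1/500 → 1/640 → 1/800 → 1/1000 → 1/1250 → 1/1600 → 1/2000 → 1/2500.

1/2500s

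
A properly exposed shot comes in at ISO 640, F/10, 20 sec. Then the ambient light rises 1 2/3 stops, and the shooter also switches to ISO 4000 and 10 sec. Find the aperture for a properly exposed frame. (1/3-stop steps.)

f/32

Scene light: 1 2/3 stops brighter.
ISO: 640 → 800 → 1000 → 1250 → 1600 → 2000 → 2500 → 3200 → 4000 — 2 2/3 stops raised (brighter).
Shutter speed: 20 → 15 → 13 → 10 — 1 stop shorter (darker).
Net so far: 3 1/3 stops brighter. Aperture: f/10 → f/11 → f/13 → f/14 → f/16 → f/18 → f/20 → f/22 → f/25 → f/29 → f/32.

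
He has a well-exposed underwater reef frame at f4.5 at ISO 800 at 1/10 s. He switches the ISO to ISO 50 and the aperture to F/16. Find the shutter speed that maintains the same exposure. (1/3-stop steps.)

20 s

ISO: 800 → 640 → 500 → 400 → 320 → 250 → 200 → 160 → 125 → 100 → 80 → 64 → 50 — 4 stops lower (darker).
Aperture: f/4.5 → f/5 → f/5.6 → f/6.3 → f/7.1 → f/8 → f/9 → f/10 → f/11 → f/13 → f/14 → f/16 — 3 2/3 stops narrower (darker).
Net change so far: 7 2/3 stops darker. Offset with the shutter speed: 1/10 → 1/8 → 1/6 → 1/5 → 1/4 → 0.3 → 0.4 → 0.5 → 0.6 → 0.8 → 1 → 1.3 → 1.6 → 2 → 2.5 → 3.2 → 4 → 5 → 6 → 8 → 10 → 13 → 15 → 20.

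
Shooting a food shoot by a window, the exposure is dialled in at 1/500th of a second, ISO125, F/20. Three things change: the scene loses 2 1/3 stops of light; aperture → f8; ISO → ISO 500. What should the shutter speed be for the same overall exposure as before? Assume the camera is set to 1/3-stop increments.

1/2500s

Scene light: 2 1/3 stops darker.
Aperture: f/20 → f/18 → f/16 → f/14 → f/13 → f/11 → f/10 → f/9 → f/8 — 2 2/3 stops opened up (brighter).
ISO: 125 → 160 → 200 → 250 → 320 → 400 → 500 — 2 stops higher (brighter).
Net so far: 2 1/3 stops brighter. Shutter speed: 1/500 → 1/640 → 1/800 → 1/1000 → 1/1250 → 1/1600 → 1/2000 → 1/2500.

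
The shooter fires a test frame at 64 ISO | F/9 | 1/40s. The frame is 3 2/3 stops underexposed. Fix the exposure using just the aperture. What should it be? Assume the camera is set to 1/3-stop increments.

f/2.5

Underexposed by 3 2/3 stops → need 3 2/3 stops brighter.
Aperture: f/9 → f/8 → f/7.1 → f/6.3 → f/5.6 → f/5 → f/4.5 → f/4 → f/3.5 → f/3.2 → f/2.8 → f/2.5.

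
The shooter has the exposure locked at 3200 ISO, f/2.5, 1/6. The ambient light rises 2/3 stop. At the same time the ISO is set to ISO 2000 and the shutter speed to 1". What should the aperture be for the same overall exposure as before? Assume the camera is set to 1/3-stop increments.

Scene light: 2/3 stop brighter.
ISO: 3200 → 2500 → 2000 — 2/3 stop lower (darker).
Shutter speed: 1/6 → 1/5 → 1/4 → 0.3 → 0.4 → 0.5 → 0.6 → 0.8 → 1 — 2 2/3 stops longer (brighter).
Net so far: 2 2/3 stops brighter. Aperture: f/2.5 → f/2.8 → f/3.2 → f/3.5 → f/4 → f/4.5 → f/5 → f/5.6 → f/6.3.

f/6.3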